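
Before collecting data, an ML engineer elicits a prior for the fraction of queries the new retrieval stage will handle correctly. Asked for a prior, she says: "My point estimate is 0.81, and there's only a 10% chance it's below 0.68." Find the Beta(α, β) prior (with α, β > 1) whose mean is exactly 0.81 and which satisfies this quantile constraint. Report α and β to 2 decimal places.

α ≈ 13.04, β ≈ 3.06

With mean 0.81 fixed, write α = 0.81s, β = 0.19s where s = α+β.
Need P(θ < 0.68) = 0.1 under Beta(0.81s, 0.19s). Normal approximation: (q−m)/√(m(1−m)/s) ≈ z_{0.1} = -1.28, so s ≈ 0.81·0.19·(-1.28)²/(0.68−0.81)² = 15.0.
At s = 15.0: P(θ<0.68) ≈ 0.107. Adjusting to match 0.1 gives s ≈ 16.10.
So α = 0.81·16.10 ≈ 13.04, β = 0.19·16.10 ≈ 3.06.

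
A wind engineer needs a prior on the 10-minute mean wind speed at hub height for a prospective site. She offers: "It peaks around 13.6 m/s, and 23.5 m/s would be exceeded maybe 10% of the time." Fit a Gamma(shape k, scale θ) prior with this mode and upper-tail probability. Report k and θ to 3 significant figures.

k ≈ 7.34, θ ≈ 2.15

Gamma(k,θ) with k>1 has mode (k−1)θ, so θ = 13.6/(k−1).
Need P(X < 23.5) = 0.9 with θ tied to k this way. Start at k = 2, θ = 13.6: P(X<23.5) ≈ 0.515.
Too low — raise k to concentrate. Iterating converges to k ≈ 7.34.
Then θ = 13.6/(7.34−1) ≈ 2.15.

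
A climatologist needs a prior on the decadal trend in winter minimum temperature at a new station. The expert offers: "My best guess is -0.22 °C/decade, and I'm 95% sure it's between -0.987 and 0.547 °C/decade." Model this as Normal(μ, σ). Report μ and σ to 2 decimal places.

A symmetric 95% interval runs μ ± z·σ with z = 1.96.
Half-width = 0.767, so σ = 0.767/1.96 = 0.39.
μ is the stated best guess, -0.22.

μ = -0.22, σ = 0.39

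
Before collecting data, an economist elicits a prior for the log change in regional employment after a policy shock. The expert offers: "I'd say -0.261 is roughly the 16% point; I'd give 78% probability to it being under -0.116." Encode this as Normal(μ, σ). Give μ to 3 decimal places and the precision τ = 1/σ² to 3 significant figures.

The p-quantile of Normal(μ,σ) is μ + z_p·σ, with z_{0.16} = -0.9945 and z_{0.78} = 0.7722.
Eliminate σ: μ = (z₂·x₁ − z₁·x₂)/(z₂ − z₁) = (0.7722·-0.261 − (-0.9945)·-0.116)/1.767 = -0.179.
Then σ = (x₂ − x₁)/(z₂ − z₁) = (-0.116 − -0.261)/1.767 = 0.082.
Precision τ = 1/σ² = 1/0.08208² = 148.

μ = -0.179, τ = 148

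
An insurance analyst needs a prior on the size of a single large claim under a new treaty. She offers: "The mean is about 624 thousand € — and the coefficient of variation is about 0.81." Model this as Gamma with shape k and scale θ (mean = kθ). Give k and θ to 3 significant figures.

For Gamma(k, scale θ): mean = kθ, variance = kθ², so CV = 1/√k.
CV = 0.81, hence k = 1/CV² = 1.52.
Then θ = mean/k = 624/1.52 = 409.

k ≈ 1.52, θ ≈ 409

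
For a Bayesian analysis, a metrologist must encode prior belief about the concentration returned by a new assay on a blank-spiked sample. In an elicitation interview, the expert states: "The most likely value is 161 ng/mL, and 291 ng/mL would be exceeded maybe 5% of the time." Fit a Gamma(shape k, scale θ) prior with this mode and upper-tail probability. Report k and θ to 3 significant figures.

Gamma(k,θ) with k>1 has mode (k−1)θ, so θ = 161/(k−1).
Need P(X < 291) = 0.95 with θ tied to k this way. Start at k = 2, θ = 161: P(X<291) ≈ 0.539.
Too low — raise k to concentrate. Iterating converges to k ≈ 8.95.
Then θ = 161/(8.95−1) ≈ 20.2.

k ≈ 8.95, θ ≈ 20.2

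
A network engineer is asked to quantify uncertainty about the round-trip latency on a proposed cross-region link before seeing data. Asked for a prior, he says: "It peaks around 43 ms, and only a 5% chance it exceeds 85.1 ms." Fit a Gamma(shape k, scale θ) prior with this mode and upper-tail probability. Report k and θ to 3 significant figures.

Gamma(k,θ) with k>1 has mode (k−1)θ, so θ = 43/(k−1).
Need P(X < 85.1) = 0.95 with θ tied to k this way. Start at k = 2, θ = 43: P(X<85.1) ≈ 0.588.
Too low — raise k to concentrate. Iterating converges to k ≈ 6.95.
Then θ = 43/(6.95−1) ≈ 7.22.

k ≈ 6.95, θ ≈ 7.22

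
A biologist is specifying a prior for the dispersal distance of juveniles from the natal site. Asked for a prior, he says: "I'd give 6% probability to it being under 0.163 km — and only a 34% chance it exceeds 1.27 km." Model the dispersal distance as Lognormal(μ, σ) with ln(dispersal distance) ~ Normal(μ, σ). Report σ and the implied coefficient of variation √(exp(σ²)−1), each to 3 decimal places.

If T ~ Lognormal(μ,σ) then ln T ~ Normal(μ,σ), so the p-quantile of ln T is μ + z_p·σ.
ln(0.163) = -1.814 and ln(1.27) = 0.239; z_{0.06} = -1.555, z_{0.66} = 0.4125.
σ = (0.239 − -1.814)/(0.4125 − (-1.555)) = 1.044.
μ = -1.814 − (-1.555)·1.044 = -0.191.
CV = √(exp(σ²)−1) = √(exp(1.0891)−1) = 1.404.

σ ≈ 1.044, CV ≈ 1.404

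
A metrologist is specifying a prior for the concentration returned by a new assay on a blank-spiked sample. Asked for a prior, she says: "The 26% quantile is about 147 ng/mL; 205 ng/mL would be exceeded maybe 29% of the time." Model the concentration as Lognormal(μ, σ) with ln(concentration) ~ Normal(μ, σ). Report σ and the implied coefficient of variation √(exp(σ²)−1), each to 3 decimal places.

σ ≈ 0.278, CV ≈ 0.283

If T ~ Lognormal(μ,σ) then ln T ~ Normal(μ,σ), so the p-quantile of ln T is μ + z_p·σ.
ln(147) = 4.99 and ln(205) = 5.323; z_{0.26} = -0.6433, z_{0.71} = 0.5534.
σ = (5.323 − 4.99)/(0.5534 − (-0.6433)) = 0.278.
μ = 4.99 − (-0.6433)·0.278 = 5.169.
CV = √(exp(σ²)−1) = √(exp(0.0772)−1) = 0.283.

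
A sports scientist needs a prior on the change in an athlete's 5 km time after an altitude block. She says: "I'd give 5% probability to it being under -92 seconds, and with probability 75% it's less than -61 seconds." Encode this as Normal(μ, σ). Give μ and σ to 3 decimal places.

μ = -70.015, σ = 13.366

The p-quantile of Normal(μ,σ) is μ + z_p·σ, with z_{0.05} = -1.645 and z_{0.75} = 0.6745.
Eliminate σ: μ = (z₂·x₁ − z₁·x₂)/(z₂ − z₁) = (0.6745·-92 − (-1.645)·-61)/2.319 = -70.015.
Then σ = (x₂ − x₁)/(z₂ − z₁) = (-61 − -92)/2.319 = 13.366.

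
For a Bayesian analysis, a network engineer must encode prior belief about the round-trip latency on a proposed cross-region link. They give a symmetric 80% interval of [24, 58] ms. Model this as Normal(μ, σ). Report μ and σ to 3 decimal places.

μ = 41.000, σ = 13.265

A symmetric 80% interval runs μ ± z·σ with z = 1.282.
Half-width = 17, so σ = 17/1.282 = 13.265.
μ is the interval midpoint, 41.000.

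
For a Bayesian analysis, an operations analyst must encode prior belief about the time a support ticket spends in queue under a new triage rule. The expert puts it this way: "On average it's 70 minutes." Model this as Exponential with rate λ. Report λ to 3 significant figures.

Exponential mean = 1/λ, so λ = 1/70.0 = 0.0143.

λ ≈ 0.0143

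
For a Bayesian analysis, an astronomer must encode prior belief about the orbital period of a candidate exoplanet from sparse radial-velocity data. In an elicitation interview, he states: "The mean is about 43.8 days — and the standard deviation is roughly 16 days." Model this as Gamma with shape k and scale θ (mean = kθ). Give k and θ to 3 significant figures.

k ≈ 7.49, θ ≈ 5.84

For Gamma(k, scale θ): mean = kθ, variance = kθ², so CV = 1/√k.
CV = SD/mean = 16/43.8 = 0.3653, hence k = 1/CV² = 7.49.
Then θ = mean/k = 43.8/7.49 = 5.84.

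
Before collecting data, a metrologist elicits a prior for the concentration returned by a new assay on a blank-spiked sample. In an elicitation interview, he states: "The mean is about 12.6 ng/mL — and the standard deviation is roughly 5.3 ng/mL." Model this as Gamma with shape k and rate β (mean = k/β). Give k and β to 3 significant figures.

k ≈ 5.65, β ≈ 0.449

For Gamma(k, rate β): mean = k/β, variance = k/β², so CV = 1/√k.
CV = SD/mean = 5.3/12.6 = 0.4206, hence k = 1/CV² = 5.65.
Then β = k/mean = 5.65/12.6 = 0.449.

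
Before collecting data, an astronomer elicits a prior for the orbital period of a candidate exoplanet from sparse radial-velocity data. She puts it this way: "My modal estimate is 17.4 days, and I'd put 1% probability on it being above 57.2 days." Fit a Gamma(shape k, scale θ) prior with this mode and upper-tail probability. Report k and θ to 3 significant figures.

Gamma(k,θ) with k>1 has mode (k−1)θ, so θ = 17.4/(k−1).
Need P(X < 57.2) = 0.99 with θ tied to k this way. Start at k = 2, θ = 17.4: P(X<57.2) ≈ 0.840.
Too low — raise k to concentrate. Iterating converges to k ≈ 4.11.
Then θ = 17.4/(4.11−1) ≈ 5.6.

k ≈ 4.11, θ ≈ 5.6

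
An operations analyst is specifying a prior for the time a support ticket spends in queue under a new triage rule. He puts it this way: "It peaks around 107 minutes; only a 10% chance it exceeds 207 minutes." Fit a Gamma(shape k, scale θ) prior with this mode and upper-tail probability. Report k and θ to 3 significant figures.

k ≈ 5.4, θ ≈ 24.3

Gamma(k,θ) with k>1 has mode (k−1)θ, so θ = 107/(k−1).
Need P(X < 207) = 0.9 with θ tied to k this way. Start at k = 2, θ = 107: P(X<207) ≈ 0.576.
Too low — raise k to concentrate. Iterating converges to k ≈ 5.4.
Then θ = 107/(5.4−1) ≈ 24.3.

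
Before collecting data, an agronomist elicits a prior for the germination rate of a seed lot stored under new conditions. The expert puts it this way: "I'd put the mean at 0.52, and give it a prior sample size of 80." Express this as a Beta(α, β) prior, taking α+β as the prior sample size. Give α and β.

α = 41.6, β = 38.4

Under the effective-sample-size interpretation, Beta(α, β) has prior mean α/(α+β) and prior sample size α+β.
So α+β = 80 and α/(α+β) = 0.52, giving α = 0.52·80 = 41.6 and β = 80 − 41.6 = 38.4.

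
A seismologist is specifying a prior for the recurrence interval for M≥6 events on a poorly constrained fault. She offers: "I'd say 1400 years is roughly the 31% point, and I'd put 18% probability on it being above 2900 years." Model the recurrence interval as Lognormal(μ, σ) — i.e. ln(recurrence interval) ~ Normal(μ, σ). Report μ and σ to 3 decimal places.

μ ≈ 7.500, σ ≈ 0.516

If T ~ Lognormal(μ,σ) then ln T ~ Normal(μ,σ), so the p-quantile of ln T is μ + z_p·σ.
ln(1400) = 7.244 and ln(2900) = 7.972; z_{0.31} = -0.4959, z_{0.82} = 0.9154.
σ = (7.972 − 7.244)/(0.9154 − (-0.4959)) = 0.516.
μ = 7.244 − (-0.4959)·0.516 = 7.500.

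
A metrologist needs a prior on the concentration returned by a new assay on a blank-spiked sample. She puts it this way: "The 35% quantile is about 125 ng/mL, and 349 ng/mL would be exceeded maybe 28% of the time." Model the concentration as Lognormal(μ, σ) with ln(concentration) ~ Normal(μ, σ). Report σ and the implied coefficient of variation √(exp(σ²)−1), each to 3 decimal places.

If T ~ Lognormal(μ,σ) then ln T ~ Normal(μ,σ), so the p-quantile of ln T is μ + z_p·σ.
ln(125) = 4.828 and ln(349) = 5.855; z_{0.35} = -0.3853, z_{0.72} = 0.5828.
σ = (5.855 − 4.828)/(0.5828 − (-0.3853)) = 1.061.
μ = 4.828 − (-0.3853)·1.061 = 5.237.
CV = √(exp(σ²)−1) = √(exp(1.1247)−1) = 1.442.

σ ≈ 1.061, CV ≈ 1.442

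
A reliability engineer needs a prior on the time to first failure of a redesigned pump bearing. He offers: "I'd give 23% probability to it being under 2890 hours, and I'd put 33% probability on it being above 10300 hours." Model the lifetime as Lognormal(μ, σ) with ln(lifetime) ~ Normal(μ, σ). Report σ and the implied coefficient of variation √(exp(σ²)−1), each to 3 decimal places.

If T ~ Lognormal(μ,σ) then ln T ~ Normal(μ,σ), so the p-quantile of ln T is μ + z_p·σ.
ln(2890) = 7.969 and ln(10300) = 9.24; z_{0.23} = -0.7388, z_{0.67} = 0.4399.
σ = (9.24 − 7.969)/(0.4399 − (-0.7388)) = 1.078.
μ = 7.969 − (-0.7388)·1.078 = 8.766.
CV = √(exp(σ²)−1) = √(exp(1.1624)−1) = 1.482.

σ ≈ 1.078, CV ≈ 1.482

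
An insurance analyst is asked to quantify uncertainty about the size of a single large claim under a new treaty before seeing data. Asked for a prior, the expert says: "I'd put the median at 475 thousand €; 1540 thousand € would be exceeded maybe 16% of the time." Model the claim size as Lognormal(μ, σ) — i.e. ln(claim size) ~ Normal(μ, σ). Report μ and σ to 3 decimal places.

μ ≈ 6.163, σ ≈ 1.183

If T ~ Lognormal(μ,σ) then ln T ~ Normal(μ,σ), so the p-quantile of ln T is μ + z_p·σ.
ln(475) = 6.163 and ln(1540) = 7.34; z_{0.5} = 0, z_{0.84} = 0.9945.
σ = (7.34 − 6.163)/(0.9945 − (0)) = 1.183.
μ = 6.163 − (0)·1.183 = 6.163.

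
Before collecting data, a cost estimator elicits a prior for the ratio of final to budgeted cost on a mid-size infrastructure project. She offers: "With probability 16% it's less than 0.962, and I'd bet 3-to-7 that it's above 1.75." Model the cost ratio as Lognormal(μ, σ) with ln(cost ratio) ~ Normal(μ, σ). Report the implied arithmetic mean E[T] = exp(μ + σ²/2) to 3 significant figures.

E[T] ≈ 1.54

If T ~ Lognormal(μ,σ) then ln T ~ Normal(μ,σ), so the p-quantile of ln T is μ + z_p·σ.
ln(0.962) = -0.03874 and ln(1.75) = 0.5596; z_{0.16} = -0.9945, z_{0.7} = 0.5244.
σ = (0.5596 − -0.03874)/(0.5244 − (-0.9945)) = 0.394.
μ = -0.03874 − (-0.9945)·0.394 = 0.353.
E[T] = exp(μ + σ²/2) = exp(0.353 + 0.0776) = 1.54.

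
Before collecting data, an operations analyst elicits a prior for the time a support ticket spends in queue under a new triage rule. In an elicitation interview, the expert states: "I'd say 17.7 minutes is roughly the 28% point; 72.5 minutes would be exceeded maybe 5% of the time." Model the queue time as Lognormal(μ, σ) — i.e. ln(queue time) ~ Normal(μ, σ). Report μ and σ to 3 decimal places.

μ ≈ 3.242, σ ≈ 0.633

If T ~ Lognormal(μ,σ) then ln T ~ Normal(μ,σ), so the p-quantile of ln T is μ + z_p·σ.
ln(17.7) = 2.874 and ln(72.5) = 4.284; z_{0.28} = -0.5828, z_{0.95} = 1.645.
σ = (4.284 − 2.874)/(1.645 − (-0.5828)) = 0.633.
μ = 2.874 − (-0.5828)·0.633 = 3.242.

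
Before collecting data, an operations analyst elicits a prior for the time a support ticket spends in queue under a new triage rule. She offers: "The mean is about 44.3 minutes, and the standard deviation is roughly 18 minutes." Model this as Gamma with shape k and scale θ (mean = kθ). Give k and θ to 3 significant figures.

For Gamma(k, scale θ): mean = kθ, variance = kθ², so CV = 1/√k.
CV = SD/mean = 18/44.3 = 0.4063, hence k = 1/CV² = 6.06.
Then θ = mean/k = 44.3/6.06 = 7.31.

k ≈ 6.06, θ ≈ 7.31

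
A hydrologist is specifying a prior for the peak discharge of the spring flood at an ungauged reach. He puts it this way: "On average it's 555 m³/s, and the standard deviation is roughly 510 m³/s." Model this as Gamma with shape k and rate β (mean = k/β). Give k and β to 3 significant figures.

For Gamma(k, rate β): mean = k/β, variance = k/β², so CV = 1/√k.
CV = SD/mean = 510/555 = 0.9189, hence k = 1/CV² = 1.18.
Then β = k/mean = 1.18/555 = 0.00213.

k ≈ 1.18, β ≈ 0.00213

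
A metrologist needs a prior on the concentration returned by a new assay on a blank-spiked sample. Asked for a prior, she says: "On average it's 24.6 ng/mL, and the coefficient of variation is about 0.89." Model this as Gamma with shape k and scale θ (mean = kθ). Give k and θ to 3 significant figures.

k ≈ 1.26, θ ≈ 19.5

For Gamma(k, scale θ): mean = kθ, variance = kθ², so CV = 1/√k.
CV = 0.89, hence k = 1/CV² = 1.26.
Then θ = mean/k = 24.6/1.26 = 19.5.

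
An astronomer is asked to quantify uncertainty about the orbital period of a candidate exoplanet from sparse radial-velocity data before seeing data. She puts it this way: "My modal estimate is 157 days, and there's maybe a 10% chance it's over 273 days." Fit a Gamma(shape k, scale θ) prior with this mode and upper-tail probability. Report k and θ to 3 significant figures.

Gamma(k,θ) with k>1 has mode (k−1)θ, so θ = 157/(k−1).
Need P(X < 273) = 0.9 with θ tied to k this way. Start at k = 2, θ = 157: P(X<273) ≈ 0.519.
Too low — raise k to concentrate. Iterating converges to k ≈ 7.2.
Then θ = 157/(7.2−1) ≈ 25.3.

k ≈ 7.2, θ ≈ 25.3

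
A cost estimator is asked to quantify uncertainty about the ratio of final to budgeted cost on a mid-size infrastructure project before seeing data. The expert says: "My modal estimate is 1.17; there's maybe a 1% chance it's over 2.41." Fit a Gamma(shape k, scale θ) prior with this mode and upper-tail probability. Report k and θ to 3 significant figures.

Gamma(k,θ) with k>1 has mode (k−1)θ, so θ = 1.17/(k−1).
Need P(X < 2.41) = 0.99 with θ tied to k this way. Start at k = 2, θ = 1.17: P(X<2.41) ≈ 0.610.
Too low — raise k to concentrate. Iterating converges to k ≈ 10.4.
Then θ = 1.17/(10.4−1) ≈ 0.125.

k ≈ 10.4, θ ≈ 0.125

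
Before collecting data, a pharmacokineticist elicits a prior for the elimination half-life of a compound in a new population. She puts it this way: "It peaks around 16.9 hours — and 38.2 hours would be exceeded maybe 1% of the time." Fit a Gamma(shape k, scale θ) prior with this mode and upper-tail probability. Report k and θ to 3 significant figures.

Gamma(k,θ) with k>1 has mode (k−1)θ, so θ = 16.9/(k−1).
Need P(X < 38.2) = 0.99 with θ tied to k this way. Start at k = 2, θ = 16.9: P(X<38.2) ≈ 0.660.
Too low — raise k to concentrate. Iterating converges to k ≈ 8.21.
Then θ = 16.9/(8.21−1) ≈ 2.34.

k ≈ 8.21, θ ≈ 2.34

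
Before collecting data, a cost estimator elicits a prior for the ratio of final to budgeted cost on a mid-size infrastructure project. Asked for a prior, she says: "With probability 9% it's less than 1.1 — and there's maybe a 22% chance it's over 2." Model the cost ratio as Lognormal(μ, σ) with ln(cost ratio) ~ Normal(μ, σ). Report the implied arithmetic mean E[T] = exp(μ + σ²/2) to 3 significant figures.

E[T] ≈ 1.67

If T ~ Lognormal(μ,σ) then ln T ~ Normal(μ,σ), so the p-quantile of ln T is μ + z_p·σ.
ln(1.1) = 0.09531 and ln(2) = 0.6931; z_{0.09} = -1.341, z_{0.78} = 0.7722.
σ = (0.6931 − 0.09531)/(0.7722 − (-1.341)) = 0.283.
μ = 0.09531 − (-1.341)·0.283 = 0.475.
E[T] = exp(μ + σ²/2) = exp(0.475 + 0.0400) = 1.67.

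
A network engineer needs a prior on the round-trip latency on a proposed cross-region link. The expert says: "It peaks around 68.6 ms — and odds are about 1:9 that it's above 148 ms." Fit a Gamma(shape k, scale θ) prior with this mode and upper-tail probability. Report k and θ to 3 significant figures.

Gamma(k,θ) with k>1 has mode (k−1)θ, so θ = 68.6/(k−1).
Need P(X < 148) = 0.9 with θ tied to k this way. Start at k = 2, θ = 68.6: P(X<148) ≈ 0.635.
Too low — raise k to concentrate. Iterating converges to k ≈ 4.25.
Then θ = 68.6/(4.25−1) ≈ 21.1.

k ≈ 4.25, θ ≈ 21.1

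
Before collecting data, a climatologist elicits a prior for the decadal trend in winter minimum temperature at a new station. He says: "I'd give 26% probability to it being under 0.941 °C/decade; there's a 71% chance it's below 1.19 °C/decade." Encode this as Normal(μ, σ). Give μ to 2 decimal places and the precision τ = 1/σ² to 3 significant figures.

μ = 1.07, τ = 23.1

The p-quantile of Normal(μ,σ) is μ + z_p·σ, with z_{0.26} = -0.6433 and z_{0.71} = 0.5534.
Eliminate σ: μ = (z₂·x₁ − z₁·x₂)/(z₂ − z₁) = (0.5534·0.941 − (-0.6433)·1.19)/1.197 = 1.07.
Then σ = (x₂ − x₁)/(z₂ − z₁) = (1.19 − 0.941)/1.197 = 0.21.
Precision τ = 1/σ² = 1/0.2081² = 23.1.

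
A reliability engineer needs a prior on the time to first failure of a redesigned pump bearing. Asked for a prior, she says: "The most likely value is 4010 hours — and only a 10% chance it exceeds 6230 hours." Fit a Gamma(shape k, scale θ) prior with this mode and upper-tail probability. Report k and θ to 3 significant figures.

k ≈ 10.6, θ ≈ 416

Gamma(k,θ) with k>1 has mode (k−1)θ, so θ = 4010/(k−1).
Need P(X < 6230) = 0.9 with θ tied to k this way. Start at k = 2, θ = 4010: P(X<6230) ≈ 0.460.
Too low — raise k to concentrate. Iterating converges to k ≈ 10.6.
Then θ = 4010/(10.6−1) ≈ 416.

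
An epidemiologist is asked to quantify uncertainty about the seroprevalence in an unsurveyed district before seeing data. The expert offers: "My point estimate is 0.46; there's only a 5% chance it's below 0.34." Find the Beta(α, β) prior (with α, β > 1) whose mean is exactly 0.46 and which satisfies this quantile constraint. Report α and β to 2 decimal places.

α ≈ 20.70, β ≈ 24.30

With mean 0.46 fixed, write α = 0.46s, β = 0.54s where s = α+β.
Need P(θ < 0.34) = 0.05 under Beta(0.46s, 0.54s). Normal approximation: (q−m)/√(m(1−m)/s) ≈ z_{0.05} = -1.64, so s ≈ 0.46·0.54·(-1.64)²/(0.34−0.46)² = 46.7.
At s = 46.7: P(θ<0.34) ≈ 0.047. Adjusting to match 0.05 gives s ≈ 45.01.
So α = 0.46·45.01 ≈ 20.70, β = 0.54·45.01 ≈ 24.30.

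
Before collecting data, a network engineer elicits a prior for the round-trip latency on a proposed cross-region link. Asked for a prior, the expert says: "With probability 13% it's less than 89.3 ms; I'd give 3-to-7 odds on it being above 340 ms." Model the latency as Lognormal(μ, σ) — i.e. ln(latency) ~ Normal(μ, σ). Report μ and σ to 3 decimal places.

μ ≈ 5.404, σ ≈ 0.810

If T ~ Lognormal(μ,σ) then ln T ~ Normal(μ,σ), so the p-quantile of ln T is μ + z_p·σ.
ln(89.3) = 4.492 and ln(340) = 5.829; z_{0.13} = -1.126, z_{0.7} = 0.5244.
σ = (5.829 − 4.492)/(0.5244 − (-1.126)) = 0.810.
μ = 4.492 − (-1.126)·0.810 = 5.404.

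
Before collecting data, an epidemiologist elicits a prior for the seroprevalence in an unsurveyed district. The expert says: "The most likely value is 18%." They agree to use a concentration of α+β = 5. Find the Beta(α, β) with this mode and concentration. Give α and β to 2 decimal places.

For α,β > 1 the Beta mode is (α−1)/(α+β−2). With α+β = 5, the mode is (α−1)/3.
Set (α−1)/3 = 0.18 → α = 1 + 0.18·3 = 1.54.
β = 5 − α = 3.46.

α = 1.54, β = 3.46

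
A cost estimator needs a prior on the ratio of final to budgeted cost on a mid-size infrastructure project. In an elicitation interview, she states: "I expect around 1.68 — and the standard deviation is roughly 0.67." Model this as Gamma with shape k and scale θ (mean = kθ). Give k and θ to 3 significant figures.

For Gamma(k, scale θ): mean = kθ, variance = kθ², so CV = 1/√k.
CV = SD/mean = 0.67/1.68 = 0.3988, hence k = 1/CV² = 6.29.
Then θ = mean/k = 1.68/6.29 = 0.267.

k ≈ 6.29, θ ≈ 0.267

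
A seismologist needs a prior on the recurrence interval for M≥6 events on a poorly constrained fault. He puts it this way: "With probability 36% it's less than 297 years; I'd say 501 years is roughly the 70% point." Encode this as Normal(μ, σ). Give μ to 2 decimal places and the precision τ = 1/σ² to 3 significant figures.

The p-quantile of Normal(μ,σ) is μ + z_p·σ, with z_{0.36} = -0.3585 and z_{0.7} = 0.5244.
Eliminate σ: μ = (z₂·x₁ − z₁·x₂)/(z₂ − z₁) = (0.5244·297 − (-0.3585)·501)/0.8829 = 379.83.
Then σ = (x₂ − x₁)/(z₂ − z₁) = (501 − 297)/0.8829 = 231.07.
Precision τ = 1/σ² = 1/231.1² = 1.87e-05.

μ = 379.83, τ = 1.87e-05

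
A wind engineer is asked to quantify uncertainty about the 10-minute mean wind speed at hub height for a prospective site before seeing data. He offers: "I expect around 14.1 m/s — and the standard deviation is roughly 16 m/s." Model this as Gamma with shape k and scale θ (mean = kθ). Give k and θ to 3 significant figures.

For Gamma(k, scale θ): mean = kθ, variance = kθ², so CV = 1/√k.
CV = SD/mean = 16/14.1 = 1.135, hence k = 1/CV² = 0.777.
Then θ = mean/k = 14.1/0.777 = 18.2.

k ≈ 0.777, θ ≈ 18.2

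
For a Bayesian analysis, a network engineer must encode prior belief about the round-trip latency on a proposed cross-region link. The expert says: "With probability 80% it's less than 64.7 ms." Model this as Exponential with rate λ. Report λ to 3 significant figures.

λ ≈ 0.0249

P(T < 64.7) = 1 − e^(−λ·64.7) = 0.8, so λ = −ln(1−0.8)/64.7 = −ln(0.2)/64.7 = 0.0249.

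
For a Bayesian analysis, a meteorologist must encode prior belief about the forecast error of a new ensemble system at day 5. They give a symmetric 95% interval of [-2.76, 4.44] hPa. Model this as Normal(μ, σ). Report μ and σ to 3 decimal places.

A symmetric 95% interval runs μ ± z·σ with z = 1.96.
Half-width = 3.6, so σ = 3.6/1.96 = 1.837.
μ is the interval midpoint, 0.840.

μ = 0.840, σ = 1.837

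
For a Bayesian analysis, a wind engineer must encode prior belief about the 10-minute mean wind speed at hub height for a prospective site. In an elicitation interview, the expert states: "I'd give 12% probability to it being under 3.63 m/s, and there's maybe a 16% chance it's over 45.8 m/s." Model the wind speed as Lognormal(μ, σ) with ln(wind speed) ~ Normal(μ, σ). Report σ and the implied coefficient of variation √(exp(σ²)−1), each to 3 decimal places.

σ ≈ 1.169, CV ≈ 1.708

If T ~ Lognormal(μ,σ) then ln T ~ Normal(μ,σ), so the p-quantile of ln T is μ + z_p·σ.
ln(3.63) = 1.289 and ln(45.8) = 3.824; z_{0.12} = -1.175, z_{0.84} = 0.9945.
σ = (3.824 − 1.289)/(0.9945 − (-1.175)) = 1.169.
μ = 1.289 − (-1.175)·1.169 = 2.662.
CV = √(exp(σ²)−1) = √(exp(1.3655)−1) = 1.708.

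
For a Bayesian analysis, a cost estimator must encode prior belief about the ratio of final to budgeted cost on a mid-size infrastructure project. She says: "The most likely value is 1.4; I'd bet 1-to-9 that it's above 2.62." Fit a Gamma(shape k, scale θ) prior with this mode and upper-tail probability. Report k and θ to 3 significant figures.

Gamma(k,θ) with k>1 has mode (k−1)θ, so θ = 1.4/(k−1).
Need P(X < 2.62) = 0.9 with θ tied to k this way. Start at k = 2, θ = 1.4: P(X<2.62) ≈ 0.558.
Too low — raise k to concentrate. Iterating converges to k ≈ 5.86.
Then θ = 1.4/(5.86−1) ≈ 0.288.

k ≈ 5.86, θ ≈ 0.288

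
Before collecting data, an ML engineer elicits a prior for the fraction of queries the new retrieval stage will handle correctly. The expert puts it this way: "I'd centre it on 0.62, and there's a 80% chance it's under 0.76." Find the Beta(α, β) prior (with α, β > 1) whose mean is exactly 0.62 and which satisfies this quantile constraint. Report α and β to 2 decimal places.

With mean 0.62 fixed, write α = 0.62s, β = 0.38s where s = α+β.
Need P(θ < 0.76) = 0.8 under Beta(0.62s, 0.38s). Normal approximation: (q−m)/√(m(1−m)/s) ≈ z_{0.8} = 0.842, so s ≈ 0.62·0.38·(0.842)²/(0.76−0.62)² = 8.5.
At s = 8.5: P(θ<0.76) ≈ 0.795. Adjusting to match 0.8 gives s ≈ 8.82.
So α = 0.62·8.82 ≈ 5.47, β = 0.38·8.82 ≈ 3.35.

α ≈ 5.47, β ≈ 3.35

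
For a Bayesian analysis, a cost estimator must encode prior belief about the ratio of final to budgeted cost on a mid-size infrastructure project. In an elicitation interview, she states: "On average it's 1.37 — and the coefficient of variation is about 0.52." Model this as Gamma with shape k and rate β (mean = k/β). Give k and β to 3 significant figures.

k ≈ 3.7, β ≈ 2.7

For Gamma(k, rate β): mean = k/β, variance = k/β², so CV = 1/√k.
CV = 0.52, hence k = 1/CV² = 3.7.
Then β = k/mean = 3.7/1.37 = 2.7.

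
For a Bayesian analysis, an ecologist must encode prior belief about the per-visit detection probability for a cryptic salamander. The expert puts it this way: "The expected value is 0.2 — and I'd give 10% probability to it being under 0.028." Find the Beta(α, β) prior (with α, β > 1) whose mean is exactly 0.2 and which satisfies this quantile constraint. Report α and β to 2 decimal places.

With mean 0.2 fixed, write α = 0.2s, β = 0.8s where s = α+β.
Need P(θ < 0.028) = 0.1 under Beta(0.2s, 0.8s). Normal approximation: (q−m)/√(m(1−m)/s) ≈ z_{0.1} = -1.28, so s ≈ 0.2·0.8·(-1.28)²/(0.028−0.2)² = 8.9.
At s = 8.9: P(θ<0.028) ≈ 0.034. Adjusting to match 0.1 gives s ≈ 5.23.
So α = 0.2·5.23 ≈ 1.05, β = 0.8·5.23 ≈ 4.18.

α ≈ 1.05, β ≈ 4.18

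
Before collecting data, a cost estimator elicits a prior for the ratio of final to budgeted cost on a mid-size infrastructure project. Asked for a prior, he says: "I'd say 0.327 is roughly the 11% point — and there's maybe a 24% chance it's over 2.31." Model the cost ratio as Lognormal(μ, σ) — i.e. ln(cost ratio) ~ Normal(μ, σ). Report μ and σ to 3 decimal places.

If T ~ Lognormal(μ,σ) then ln T ~ Normal(μ,σ), so the p-quantile of ln T is μ + z_p·σ.
ln(0.327) = -1.118 and ln(2.31) = 0.8372; z_{0.11} = -1.227, z_{0.76} = 0.7063.
σ = (0.8372 − -1.118)/(0.7063 − (-1.227)) = 1.011.
μ = -1.118 − (-1.227)·1.011 = 0.123.

μ ≈ 0.123, σ ≈ 1.011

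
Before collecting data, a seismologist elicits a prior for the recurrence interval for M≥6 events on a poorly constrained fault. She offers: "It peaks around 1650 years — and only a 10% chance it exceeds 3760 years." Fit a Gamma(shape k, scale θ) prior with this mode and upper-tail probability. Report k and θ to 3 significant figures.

Gamma(k,θ) with k>1 has mode (k−1)θ, so θ = 1650/(k−1).
Need P(X < 3760) = 0.9 with θ tied to k this way. Start at k = 2, θ = 1650: P(X<3760) ≈ 0.664.
Too low — raise k to concentrate. Iterating converges to k ≈ 3.83.
Then θ = 1650/(3.83−1) ≈ 582.

k ≈ 3.83, θ ≈ 582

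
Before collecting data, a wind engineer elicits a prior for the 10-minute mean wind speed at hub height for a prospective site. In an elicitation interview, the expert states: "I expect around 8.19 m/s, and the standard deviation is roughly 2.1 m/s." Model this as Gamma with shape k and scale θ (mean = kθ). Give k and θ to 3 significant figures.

k ≈ 15.2, θ ≈ 0.538

For Gamma(k, scale θ): mean = kθ, variance = kθ², so CV = 1/√k.
CV = SD/mean = 2.1/8.19 = 0.2564, hence k = 1/CV² = 15.2.
Then θ = mean/k = 8.19/15.2 = 0.538.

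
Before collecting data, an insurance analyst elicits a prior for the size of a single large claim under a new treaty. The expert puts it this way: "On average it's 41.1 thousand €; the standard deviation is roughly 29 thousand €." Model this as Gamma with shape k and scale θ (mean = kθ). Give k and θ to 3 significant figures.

k ≈ 2.01, θ ≈ 20.5

For Gamma(k, scale θ): mean = kθ, variance = kθ², so CV = 1/√k.
CV = SD/mean = 29/41.1 = 0.7056, hence k = 1/CV² = 2.01.
Then θ = mean/k = 41.1/2.01 = 20.5.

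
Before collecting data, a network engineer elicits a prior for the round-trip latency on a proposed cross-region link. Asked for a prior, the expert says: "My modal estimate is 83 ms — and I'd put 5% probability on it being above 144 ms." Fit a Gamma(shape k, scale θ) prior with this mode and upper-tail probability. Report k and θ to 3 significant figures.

k ≈ 10.2, θ ≈ 9.03

Gamma(k,θ) with k>1 has mode (k−1)θ, so θ = 83/(k−1).
Need P(X < 144) = 0.95 with θ tied to k this way. Start at k = 2, θ = 83: P(X<144) ≈ 0.518.
Too low — raise k to concentrate. Iterating converges to k ≈ 10.2.
Then θ = 83/(10.2−1) ≈ 9.03.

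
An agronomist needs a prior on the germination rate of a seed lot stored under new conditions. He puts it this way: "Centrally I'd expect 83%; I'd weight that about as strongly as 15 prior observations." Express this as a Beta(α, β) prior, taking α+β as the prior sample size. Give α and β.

α = 12.45, β = 2.55

Under the effective-sample-size interpretation, Beta(α, β) has prior mean α/(α+β) and prior sample size α+β.
So α+β = 15 and α/(α+β) = 0.83, giving α = 0.83·15 = 12.45 and β = 15 − 12.45 = 2.55.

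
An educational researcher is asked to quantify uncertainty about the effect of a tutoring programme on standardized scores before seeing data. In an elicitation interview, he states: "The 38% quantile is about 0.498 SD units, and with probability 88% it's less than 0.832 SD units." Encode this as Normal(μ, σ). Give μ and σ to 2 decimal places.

For Normal(μ,σ), the p-quantile is μ + z_p·σ. Here z_{0.38} = -0.3055, z_{0.88} = 1.175.
So 0.498 = μ − 0.3055σ and 0.832 = μ + 1.175σ.
Subtracting: σ = (0.832 − 0.498)/(1.175 − (-0.3055)) = 0.23.
Then μ = 0.498 − (-0.3055)·0.23 = 0.57.

μ = 0.57, σ = 0.23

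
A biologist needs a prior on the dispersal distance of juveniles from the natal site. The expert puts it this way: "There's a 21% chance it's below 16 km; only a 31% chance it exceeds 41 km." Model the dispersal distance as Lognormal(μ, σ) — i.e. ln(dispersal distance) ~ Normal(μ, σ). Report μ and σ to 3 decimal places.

μ ≈ 3.355, σ ≈ 0.723

If T ~ Lognormal(μ,σ) then ln T ~ Normal(μ,σ), so the p-quantile of ln T is μ + z_p·σ.
ln(16) = 2.773 and ln(41) = 3.714; z_{0.21} = -0.8064, z_{0.69} = 0.4959.
σ = (3.714 − 2.773)/(0.4959 − (-0.8064)) = 0.723.
μ = 2.773 − (-0.8064)·0.723 = 3.355.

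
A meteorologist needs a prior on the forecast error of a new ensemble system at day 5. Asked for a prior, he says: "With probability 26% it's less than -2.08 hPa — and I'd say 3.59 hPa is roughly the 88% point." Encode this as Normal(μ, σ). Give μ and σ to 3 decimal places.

The p-quantile of Normal(μ,σ) is μ + z_p·σ, with z_{0.26} = -0.6433 and z_{0.88} = 1.175.
Eliminate σ: μ = (z₂·x₁ − z₁·x₂)/(z₂ − z₁) = (1.175·-2.08 − (-0.6433)·3.59)/1.818 = -0.074.
Then σ = (x₂ − x₁)/(z₂ − z₁) = (3.59 − -2.08)/1.818 = 3.118.

μ = -0.074, σ = 3.118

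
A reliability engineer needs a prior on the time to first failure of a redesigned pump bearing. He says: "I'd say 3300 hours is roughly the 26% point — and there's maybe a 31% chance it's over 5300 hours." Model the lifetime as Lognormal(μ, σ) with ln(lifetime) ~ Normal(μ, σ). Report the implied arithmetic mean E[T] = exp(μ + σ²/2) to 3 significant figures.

If T ~ Lognormal(μ,σ) then ln T ~ Normal(μ,σ), so the p-quantile of ln T is μ + z_p·σ.
ln(3300) = 8.102 and ln(5300) = 8.575; z_{0.26} = -0.6433, z_{0.69} = 0.4959.
σ = (8.575 − 8.102)/(0.4959 − (-0.6433)) = 0.416.
μ = 8.102 − (-0.6433)·0.416 = 8.369.
E[T] = exp(μ + σ²/2) = exp(8.369 + 0.0865) = 4700 hours.

E[T] ≈ 4700 hours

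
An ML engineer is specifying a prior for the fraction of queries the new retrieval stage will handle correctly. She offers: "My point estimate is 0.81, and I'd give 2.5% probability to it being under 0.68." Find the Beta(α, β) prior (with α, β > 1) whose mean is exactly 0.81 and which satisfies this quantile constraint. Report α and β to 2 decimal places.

With mean 0.81 fixed, write α = 0.81s, β = 0.19s where s = α+β.
Need P(θ < 0.68) = 0.025 under Beta(0.81s, 0.19s). Normal approximation: (q−m)/√(m(1−m)/s) ≈ z_{0.025} = -1.96, so s ≈ 0.81·0.19·(-1.96)²/(0.68−0.81)² = 35.0.
At s = 35.0: P(θ<0.68) ≈ 0.036. Adjusting to match 0.025 gives s ≈ 42.00.
So α = 0.81·42.00 ≈ 34.02, β = 0.19·42.00 ≈ 7.98.

α ≈ 34.02, β ≈ 7.98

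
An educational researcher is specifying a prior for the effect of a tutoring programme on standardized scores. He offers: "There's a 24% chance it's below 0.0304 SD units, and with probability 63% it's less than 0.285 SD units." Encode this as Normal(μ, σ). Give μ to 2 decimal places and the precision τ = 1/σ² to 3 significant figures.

μ = 0.20, τ = 16.6

The p-quantile of Normal(μ,σ) is μ + z_p·σ, with z_{0.24} = -0.7063 and z_{0.63} = 0.3319.
Eliminate σ: μ = (z₂·x₁ − z₁·x₂)/(z₂ − z₁) = (0.3319·0.0304 − (-0.7063)·0.285)/1.038 = 0.20.
Then σ = (x₂ − x₁)/(z₂ − z₁) = (0.285 − 0.0304)/1.038 = 0.25.
Precision τ = 1/σ² = 1/0.2452² = 16.6.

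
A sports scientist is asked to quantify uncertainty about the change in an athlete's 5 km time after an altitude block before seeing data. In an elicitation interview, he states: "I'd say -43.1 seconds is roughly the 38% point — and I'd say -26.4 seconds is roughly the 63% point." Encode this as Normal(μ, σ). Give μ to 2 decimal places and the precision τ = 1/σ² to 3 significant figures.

For Normal(μ,σ), the p-quantile is μ + z_p·σ. Here z_{0.38} = -0.3055, z_{0.63} = 0.3319.
So -43.1 = μ − 0.3055σ and -26.4 = μ + 0.3319σ.
Subtracting: σ = (-26.4 − -43.1)/(0.3319 − (-0.3055)) = 26.20.
Then μ = -43.1 − (-0.3055)·26.20 = -35.10.
Precision τ = 1/σ² = 1/26.2² = 0.00146.

μ = -35.10, τ = 0.00146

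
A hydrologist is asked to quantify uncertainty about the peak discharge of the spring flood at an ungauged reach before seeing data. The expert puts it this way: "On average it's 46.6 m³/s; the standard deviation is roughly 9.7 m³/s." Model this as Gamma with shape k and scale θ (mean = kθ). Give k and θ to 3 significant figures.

For Gamma(k, scale θ): mean = kθ, variance = kθ², so CV = 1/√k.
CV = SD/mean = 9.7/46.6 = 0.2082, hence k = 1/CV² = 23.1.
Then θ = mean/k = 46.6/23.1 = 2.02.

k ≈ 23.1, θ ≈ 2.02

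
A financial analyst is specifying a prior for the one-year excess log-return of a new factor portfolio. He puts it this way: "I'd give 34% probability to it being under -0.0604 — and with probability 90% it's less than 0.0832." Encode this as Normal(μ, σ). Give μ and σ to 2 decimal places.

The p-quantile of Normal(μ,σ) is μ + z_p·σ, with z_{0.34} = -0.4125 and z_{0.9} = 1.282.
Eliminate σ: μ = (z₂·x₁ − z₁·x₂)/(z₂ − z₁) = (1.282·-0.0604 − (-0.4125)·0.0832)/1.694 = -0.03.
Then σ = (x₂ − x₁)/(z₂ − z₁) = (0.0832 − -0.0604)/1.694 = 0.08.

μ = -0.03, σ = 0.08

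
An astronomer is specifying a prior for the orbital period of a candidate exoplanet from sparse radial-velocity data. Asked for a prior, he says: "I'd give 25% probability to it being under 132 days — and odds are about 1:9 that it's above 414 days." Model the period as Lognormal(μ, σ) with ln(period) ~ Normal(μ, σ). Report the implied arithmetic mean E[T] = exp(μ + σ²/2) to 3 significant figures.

E[T] ≈ 232 days

If T ~ Lognormal(μ,σ) then ln T ~ Normal(μ,σ), so the p-quantile of ln T is μ + z_p·σ.
ln(132) = 4.883 and ln(414) = 6.026; z_{0.25} = -0.6745, z_{0.9} = 1.282.
σ = (6.026 − 4.883)/(1.282 − (-0.6745)) = 0.584.
μ = 4.883 − (-0.6745)·0.584 = 5.277.
E[T] = exp(μ + σ²/2) = exp(5.277 + 0.1707) = 232 days.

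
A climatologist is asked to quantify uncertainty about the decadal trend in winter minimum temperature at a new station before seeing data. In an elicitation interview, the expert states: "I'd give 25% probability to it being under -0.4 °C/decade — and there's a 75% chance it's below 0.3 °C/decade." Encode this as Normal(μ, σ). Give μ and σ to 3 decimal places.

μ = -0.050, σ = 0.519

For Normal(μ,σ), the p-quantile is μ + z_p·σ. Here z_{0.25} = -0.6745, z_{0.75} = 0.6745.
So -0.4 = μ − 0.6745σ and 0.3 = μ + 0.6745σ.
Subtracting: σ = (0.3 − -0.4)/(0.6745 − (-0.6745)) = 0.519.
Then μ = -0.4 − (-0.6745)·0.519 = -0.050.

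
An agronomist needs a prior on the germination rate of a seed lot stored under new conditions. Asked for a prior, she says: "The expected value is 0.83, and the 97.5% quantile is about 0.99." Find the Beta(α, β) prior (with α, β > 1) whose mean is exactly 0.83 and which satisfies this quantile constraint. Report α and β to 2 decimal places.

With mean 0.83 fixed, write α = 0.83s, β = 0.17s where s = α+β.
Need P(θ < 0.99) = 0.975 under Beta(0.83s, 0.17s). Normal approximation: (q−m)/√(m(1−m)/s) ≈ z_{0.975} = 1.96, so s ≈ 0.83·0.17·(1.96)²/(0.99−0.83)² = 21.2.
At s = 21.2: P(θ<0.99) ≈ 1.000. Adjusting to match 0.975 gives s ≈ 7.52.
So α = 0.83·7.52 ≈ 6.24, β = 0.17·7.52 ≈ 1.28.

α ≈ 6.24, β ≈ 1.28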